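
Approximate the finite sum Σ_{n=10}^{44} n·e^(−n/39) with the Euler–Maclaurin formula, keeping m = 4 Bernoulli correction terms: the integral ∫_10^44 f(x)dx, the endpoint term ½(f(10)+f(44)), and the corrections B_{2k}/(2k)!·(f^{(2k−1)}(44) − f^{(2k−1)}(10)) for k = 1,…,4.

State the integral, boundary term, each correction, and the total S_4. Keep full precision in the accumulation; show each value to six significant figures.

∫_10^44 x·e^(−x/39) dx evaluates to 431.241.
Boundary: ½(f(10) + f(44)) = ½(7.73824 + 14.2390) = 10.9886.
So far: 442.230.
Order-1 term: 1/12 · (-0.0414889 − 0.575408) = -0.0514081.
Partial sum through k=1: 442.179.
Order-2 term: −1/720 · (0.000398250 − 0.00139583) = 1.38553e-06.
Partial sum through k=2: 442.179.
Order-3 term: 1/30240 · (5.41602e-07 − 1.58669e-06) = -3.45597e-11.
Partial sum through k=3: 442.179.
Order-4 term: −1/1209600 · (5.40020e-10 − 1.48302e-09) = 7.79593e-16.

S_4 ≈ 442.179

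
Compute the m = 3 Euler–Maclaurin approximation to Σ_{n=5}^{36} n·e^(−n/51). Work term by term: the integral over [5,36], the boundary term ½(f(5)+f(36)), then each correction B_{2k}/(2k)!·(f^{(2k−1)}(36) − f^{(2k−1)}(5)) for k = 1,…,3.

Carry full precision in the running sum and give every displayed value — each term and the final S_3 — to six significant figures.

S_3 ≈ 409.958

∫_5^36 x·e^(−x/51) dx evaluates to 398.862.
Endpoint term: (f(5) + f(36))/2 = (4.53307 + 17.7722)/2 = 11.1526.
Integral + boundary = 410.014.
Order-1 term: 1/12 · (0.145198 − 0.817730) = -0.0560443.
Partial sum through k=1: 409.958.
Order-2 term: −1/720 · (0.000435426 − 0.00101152) = 8.00127e-07.
Partial sum through k=2: 409.958.
Order-3 term: 1/30240 · (3.13352e-07 − 6.56918e-07) = -1.13613e-11.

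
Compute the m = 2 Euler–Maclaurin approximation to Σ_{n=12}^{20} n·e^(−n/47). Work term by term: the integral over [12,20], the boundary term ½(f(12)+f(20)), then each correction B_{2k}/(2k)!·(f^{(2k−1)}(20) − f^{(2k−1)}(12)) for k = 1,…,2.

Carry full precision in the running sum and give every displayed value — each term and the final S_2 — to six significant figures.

S_2 ≈ 101.697

∫_12^20 x·e^(−x/47) dx evaluates to 90.5315.
Boundary: ½(f(12) + f(20)) = ½(9.29603 + 13.0684) = 11.1822.
Integral + boundary = 101.714.
Order-1 term: 1/12 · (0.375370 − 0.576881) = -0.0167926.
Running total after k=1: 101.697.
Order-2 term: −1/720 · (0.000761528 − 0.000962526) = 2.79164e-07.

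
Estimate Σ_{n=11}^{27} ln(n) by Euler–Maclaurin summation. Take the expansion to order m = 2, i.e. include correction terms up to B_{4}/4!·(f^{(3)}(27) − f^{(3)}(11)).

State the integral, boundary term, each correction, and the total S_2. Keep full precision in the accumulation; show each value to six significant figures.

S_2 ≈ 49.4531

∫_11^27 ln(x) dx evaluates to 46.6107.
Endpoint term: (f(11) + f(27))/2 = (2.39790 + 3.29584)/2 = 2.84687.
Integral + boundary = 49.4576.
Correction k=1: B_{2}/2! · (f^{(1)}(27) − f^{(1)}(11)) = 1/12 · (0.0370370 − 0.0909091) = -0.00448934.
Running total after k=1: 49.4531.
Correction k=2: B_{4}/4! · (f^{(3)}(27) − f^{(3)}(11)) = −1/720 · (0.000101611 − 0.00150263) = 1.94586e-06.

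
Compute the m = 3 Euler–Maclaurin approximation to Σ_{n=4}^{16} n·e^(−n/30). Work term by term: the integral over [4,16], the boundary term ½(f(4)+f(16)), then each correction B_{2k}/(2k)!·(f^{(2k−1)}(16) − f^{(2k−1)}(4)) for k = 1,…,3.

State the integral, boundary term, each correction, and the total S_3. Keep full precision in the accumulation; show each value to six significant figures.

∫_4^16 x·e^(−x/30) dx evaluates to 83.1050.
½[f(4) + f(16)] = ½[3.50069 + 9.38634] = 6.44352.
Running total after boundary: 89.5485.
Correction k=1: B_{2}/2! · (f^{(1)}(16) − f^{(1)}(4)) = 1/12 · (0.273768 − 0.758484) = -0.0403929.
Partial sum through k=1: 89.5081.
Correction k=2: B_{4}/4! · (f^{(3)}(16) − f^{(3)}(4)) = −1/720 · (0.00160785 − 0.00278759) = 1.63853e-06.
Partial sum through k=2: 89.5081.
Correction k=3: B_{6}/6! · (f^{(5)}(16) − f^{(5)}(4)) = 1/30240 · (3.23500e-06 − 5.25824e-06) = -6.69061e-11.

S_3 ≈ 89.5081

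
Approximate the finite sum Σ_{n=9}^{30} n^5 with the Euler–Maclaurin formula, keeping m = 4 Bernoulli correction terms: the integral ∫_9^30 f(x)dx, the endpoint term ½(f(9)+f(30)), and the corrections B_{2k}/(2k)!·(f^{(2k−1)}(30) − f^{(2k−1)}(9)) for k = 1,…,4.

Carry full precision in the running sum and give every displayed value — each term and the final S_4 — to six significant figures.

S_4 ≈ 1.33926e+08

∫_9^30 x^5 dx evaluates to 1.21411e+08.
Boundary: ½(f(9) + f(30)) = ½(59049.0 + 2.43000e+07) = 1.21795e+07.
So far: 1.33591e+08.
Correction k=1: B_{2}/2! · (f^{(1)}(30) − f^{(1)}(9)) = 1/12 · (4.05000e+06 − 32805.0) = 334766.
Running total after k=1: 1.33926e+08.
Correction k=2: B_{4}/4! · (f^{(3)}(30) − f^{(3)}(9)) = −1/720 · (54000.0 − 4860.00) = -68.2500.
Running total after k=2: 1.33926e+08.
Correction k=3: B_{6}/6! · (f^{(5)}(30) − f^{(5)}(9)) = 1/30240 · (120.000 − 120.000) = 0.00000.
Running total after k=3: 1.33926e+08.
Correction k=4: B_{8}/8! · (f^{(7)}(30) − f^{(7)}(9)) = −1/1209600 · (0.00000 − 0.00000) = 0.00000.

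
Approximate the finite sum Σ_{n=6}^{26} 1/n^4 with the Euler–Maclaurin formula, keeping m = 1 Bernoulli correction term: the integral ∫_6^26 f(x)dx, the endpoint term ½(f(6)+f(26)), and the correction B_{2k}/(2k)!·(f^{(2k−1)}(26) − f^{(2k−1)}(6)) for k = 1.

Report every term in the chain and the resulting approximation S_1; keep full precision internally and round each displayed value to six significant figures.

S_1 ≈ 0.00195398

Integral: ∫_6^26 1/x^4 dx = 0.00152424.
Boundary: ½(f(6) + f(26)) = ½(0.000771605 + 2.18830e-06) = 0.000386897.
So far: 0.00191114.
Correction k=1: B_{2}/2! · (f^{(1)}(26) − f^{(1)}(6)) = 1/12 · (-3.36661e-07 − (-0.000514403)) = 4.28389e-05.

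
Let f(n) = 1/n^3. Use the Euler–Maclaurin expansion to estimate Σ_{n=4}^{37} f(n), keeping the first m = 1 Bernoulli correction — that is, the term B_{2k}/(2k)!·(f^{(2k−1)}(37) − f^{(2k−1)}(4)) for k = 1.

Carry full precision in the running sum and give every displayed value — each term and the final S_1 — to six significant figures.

S_1 ≈ 0.0396836

Integral: ∫_4^37 1/x^3 dx = 0.0308848.
Boundary: ½(f(4) + f(37)) = ½(0.0156250 + 1.97422e-05) = 0.00782237.
Running total after boundary: 0.0387071.
Order-1 term: 1/12 · (-1.60072e-06 − (-0.0117188)) = 0.000976429.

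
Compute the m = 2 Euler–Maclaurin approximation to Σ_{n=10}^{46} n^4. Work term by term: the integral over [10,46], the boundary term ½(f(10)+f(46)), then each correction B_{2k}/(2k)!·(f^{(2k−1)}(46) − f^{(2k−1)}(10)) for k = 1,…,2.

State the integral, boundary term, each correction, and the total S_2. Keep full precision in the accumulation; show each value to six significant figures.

S_2 ≈ 4.34484e+07

Integral: ∫_10^46 x^4 dx = 4.11726e+07.
Endpoint term: (f(10) + f(46))/2 = (10000.0 + 4.47746e+06)/2 = 2.24373e+06.
Running total after boundary: 4.34163e+07.
Order-1 term: 1/12 · (389344 − 4000.00) = 32112.0.
Running total after k=1: 4.34484e+07.
Order-2 term: −1/720 · (1104.00 − 240.000) = -1.20000.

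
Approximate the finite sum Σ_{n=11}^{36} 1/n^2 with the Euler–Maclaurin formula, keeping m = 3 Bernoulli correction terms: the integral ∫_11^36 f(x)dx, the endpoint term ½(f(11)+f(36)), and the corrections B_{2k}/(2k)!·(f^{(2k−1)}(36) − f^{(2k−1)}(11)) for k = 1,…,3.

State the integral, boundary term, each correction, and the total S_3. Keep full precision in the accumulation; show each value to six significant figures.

∫_11^36 1/x^2 dx evaluates to 0.0631313.
½[f(11) + f(36)] = ½[0.00826446 + 0.000771605] = 0.00451803.
Running total after boundary: 0.0676493.
Correction k=1: B_{2}/2! · (f^{(1)}(36) − f^{(1)}(11)) = 1/12 · (-4.28669e-05 − (-0.00150263)) = 0.000121647.
Partial sum through k=1: 0.0677710.
Correction k=2: B_{4}/4! · (f^{(3)}(36) − f^{(3)}(11)) = −1/720 · (-3.96916e-07 − (-0.000149021)) = -2.06423e-07.
Partial sum through k=2: 0.0677708.
Correction k=3: B_{6}/6! · (f^{(5)}(36) − f^{(5)}(11)) = 1/30240 · (-9.18787e-09 − (-3.69474e-05)) = 1.22150e-09.

S_3 ≈ 0.0677708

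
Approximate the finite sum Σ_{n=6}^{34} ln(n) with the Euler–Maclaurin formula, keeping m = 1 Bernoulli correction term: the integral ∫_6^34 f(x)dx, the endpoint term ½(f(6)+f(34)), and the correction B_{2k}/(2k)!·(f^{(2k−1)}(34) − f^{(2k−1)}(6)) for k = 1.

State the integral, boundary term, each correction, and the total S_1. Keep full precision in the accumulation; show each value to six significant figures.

S_1 ≈ 83.7933

Integral: ∫_6^34 ln(x) dx = 81.1457.
Boundary: ½(f(6) + f(34)) = ½(1.79176 + 3.52636) = 2.65906.
Running total after boundary: 83.8048.
Correction k=1: B_{2}/2! · (f^{(1)}(34) − f^{(1)}(6)) = 1/12 · (0.0294118 − 0.166667) = -0.0114379.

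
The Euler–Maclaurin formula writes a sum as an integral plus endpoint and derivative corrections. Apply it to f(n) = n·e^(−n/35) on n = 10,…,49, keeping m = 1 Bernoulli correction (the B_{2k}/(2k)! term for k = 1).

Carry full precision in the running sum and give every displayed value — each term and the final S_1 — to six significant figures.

S_1 ≈ 468.328

The integral term ∫_10^49 x·e^(−x/35) dx = 458.582.
½[f(10) + f(49)] = ½[7.51477 + 12.0833] = 9.79901.
Running total after boundary: 468.381.
Order-1 term: 1/12 · (-0.0986388 − 0.536769) = -0.0529507.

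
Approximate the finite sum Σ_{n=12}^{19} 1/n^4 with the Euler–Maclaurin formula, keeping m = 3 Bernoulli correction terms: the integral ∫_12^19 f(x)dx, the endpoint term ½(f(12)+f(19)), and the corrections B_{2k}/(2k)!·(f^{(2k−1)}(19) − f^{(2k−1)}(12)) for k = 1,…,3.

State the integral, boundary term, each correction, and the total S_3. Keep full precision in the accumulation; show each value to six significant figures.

The integral term ∫_12^19 1/x^4 dx = 0.000144303.
Endpoint term: (f(12) + f(19))/2 = (4.82253e-05 + 7.67336e-06)/2 = 2.79493e-05.
Running total after boundary: 0.000172253.
Correction k=1: B_{2}/2! · (f^{(1)}(19) − f^{(1)}(12)) = 1/12 · (-1.61544e-06 − (-1.60751e-05)) = 1.20497e-06.
Running total after k=1: 0.000173458.
Correction k=2: B_{4}/4! · (f^{(3)}(19) − f^{(3)}(12)) = −1/720 · (-1.34247e-07 − (-3.34898e-06)) = -4.46491e-09.
Running total after k=2: 0.000173453.
Correction k=3: B_{6}/6! · (f^{(5)}(19) − f^{(5)}(12)) = 1/30240 · (-2.08251e-08 − (-1.30238e-06)) = 4.23795e-11.

S_3 ≈ 0.000173453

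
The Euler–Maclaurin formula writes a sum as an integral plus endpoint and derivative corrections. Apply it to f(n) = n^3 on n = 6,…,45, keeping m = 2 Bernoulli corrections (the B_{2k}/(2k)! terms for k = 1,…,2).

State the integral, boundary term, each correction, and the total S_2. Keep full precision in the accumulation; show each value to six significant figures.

The integral term ∫_6^45 x^3 dx = 1.02483e+06.
Endpoint term: (f(6) + f(45))/2 = (216.000 + 91125.0)/2 = 45670.5.
Running total after boundary: 1.07050e+06.
Correction k=1: B_{2}/2! · (f^{(1)}(45) − f^{(1)}(6)) = 1/12 · (6075.00 − 108.000) = 497.250.
Running total after k=1: 1.07100e+06.
Correction k=2: B_{4}/4! · (f^{(3)}(45) − f^{(3)}(6)) = −1/720 · (6.00000 − 6.00000) = 0.00000.

S_2 ≈ 1.07100e+06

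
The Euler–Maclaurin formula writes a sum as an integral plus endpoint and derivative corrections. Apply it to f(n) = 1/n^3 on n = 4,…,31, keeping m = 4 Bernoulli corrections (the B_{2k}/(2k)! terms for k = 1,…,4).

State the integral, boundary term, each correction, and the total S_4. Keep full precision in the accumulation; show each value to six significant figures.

S_4 ≈ 0.0395161

Integral: ∫_4^31 1/x^3 dx = 0.0307297.
Boundary: ½(f(4) + f(31)) = ½(0.0156250 + 3.35672e-05) = 0.00782928.
Integral + boundary = 0.0385590.
k=1: B_{2}/(2)! × [f^{(1)}(31) − f^{(1)}(4)] = 1/12 × (-3.24844e-06 − (-0.0117188)) = 0.000976292.
Partial sum through k=1: 0.0395353.
k=2: B_{4}/(4)! × [f^{(3)}(31) − f^{(3)}(4)] = −1/720 × (-6.76054e-08 − (-0.0146484)) = -2.03450e-05.
Partial sum through k=2: 0.0395149.
k=3: B_{6}/(6)! × [f^{(5)}(31) − f^{(5)}(4)] = 1/30240 × (-2.95466e-09 − (-0.0384521)) = 1.27157e-06.
Partial sum through k=3: 0.0395162.
k=4: B_{8}/(8)! × [f^{(7)}(31) − f^{(7)}(4)] = −1/1209600 × (-2.21369e-10 − (-0.173035)) = -1.43051e-07.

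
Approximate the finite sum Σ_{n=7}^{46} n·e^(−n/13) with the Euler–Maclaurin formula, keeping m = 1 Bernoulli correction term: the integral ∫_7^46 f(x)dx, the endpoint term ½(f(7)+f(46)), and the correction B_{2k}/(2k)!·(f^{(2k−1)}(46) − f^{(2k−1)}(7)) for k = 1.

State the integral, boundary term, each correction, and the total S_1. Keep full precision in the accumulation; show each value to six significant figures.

S_1 ≈ 132.143

Integral: ∫_7^46 x·e^(−x/13) dx = 129.460.
Endpoint term: (f(7) + f(46))/2 = (4.08552 + 1.33667)/2 = 2.71109.
Integral + boundary = 132.171.
Correction k=1: B_{2}/2! · (f^{(1)}(46) − f^{(1)}(7)) = 1/12 · (-0.0737626 − 0.269375) = -0.0285948.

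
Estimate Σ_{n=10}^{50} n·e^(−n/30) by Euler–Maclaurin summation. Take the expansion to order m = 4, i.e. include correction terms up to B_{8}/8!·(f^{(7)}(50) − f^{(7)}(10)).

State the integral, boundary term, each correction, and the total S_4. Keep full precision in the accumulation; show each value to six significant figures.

The integral term ∫_10^50 x·e^(−x/30) dx = 406.536.
½[f(10) + f(50)] = ½[7.16531 + 9.44378] = 8.30455.
Integral + boundary = 414.841.
Order-1 term: 1/12 · (-0.125917 − 0.477688) = -0.0503004.
Partial sum through k=1: 414.790.
Order-2 term: −1/720 · (0.000279816 − 0.00212306) = 2.56006e-06.
Partial sum through k=2: 414.790.
Order-3 term: 1/30240 · (7.77266e-07 − 4.12816e-06) = -1.10810e-10.
Partial sum through k=3: 414.790.
Order-4 term: −1/1209600 · (1.38181e-09 − 6.55264e-09) = 4.27483e-15.

S_4 ≈ 414.790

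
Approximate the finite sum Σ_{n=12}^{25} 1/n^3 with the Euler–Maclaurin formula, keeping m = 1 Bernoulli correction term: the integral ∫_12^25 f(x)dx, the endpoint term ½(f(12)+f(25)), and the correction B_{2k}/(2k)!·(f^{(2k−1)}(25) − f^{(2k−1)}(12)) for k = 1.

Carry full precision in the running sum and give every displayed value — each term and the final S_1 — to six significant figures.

∫_12^25 1/x^3 dx evaluates to 0.00267222.
Boundary: ½(f(12) + f(25)) = ½(0.000578704 + 6.40000e-05) = 0.000321352.
Running total after boundary: 0.00299357.
Order-1 term: 1/12 · (-7.68000e-06 − (-0.000144676)) = 1.14163e-05.

S_1 ≈ 0.00300499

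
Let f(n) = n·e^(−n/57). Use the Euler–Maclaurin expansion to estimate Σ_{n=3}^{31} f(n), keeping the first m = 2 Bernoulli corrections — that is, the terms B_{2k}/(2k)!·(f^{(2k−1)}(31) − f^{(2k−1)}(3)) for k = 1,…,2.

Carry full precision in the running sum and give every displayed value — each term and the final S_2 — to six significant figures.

∫_3^31 x·e^(−x/57) dx evaluates to 332.850.
½[f(3) + f(31)] = ½[2.84619 + 17.9956] = 10.4209.
Integral + boundary = 343.271.
Correction k=1: B_{2}/2! · (f^{(1)}(31) − f^{(1)}(3)) = 1/12 · (0.264791 − 0.898796) = -0.0528338.
Running total after k=1: 343.218.
Correction k=2: B_{4}/4! · (f^{(3)}(31) − f^{(3)}(3)) = −1/720 · (0.000438842 − 0.000860651) = 5.85846e-07.

S_2 ≈ 343.218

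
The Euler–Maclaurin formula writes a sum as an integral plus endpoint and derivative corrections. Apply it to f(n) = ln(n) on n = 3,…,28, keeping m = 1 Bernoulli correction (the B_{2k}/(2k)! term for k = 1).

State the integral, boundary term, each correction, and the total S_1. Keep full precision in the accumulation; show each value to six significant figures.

S_1 ≈ 67.1965

The integral term ∫_3^28 ln(x) dx = 65.0059.
½[f(3) + f(28)] = ½[1.09861 + 3.33220] = 2.21541.
Running total after boundary: 67.2213.
k=1: B_{2}/(2)! × [f^{(1)}(28) − f^{(1)}(3)] = 1/12 × (0.0357143 − 0.333333) = -0.0248016.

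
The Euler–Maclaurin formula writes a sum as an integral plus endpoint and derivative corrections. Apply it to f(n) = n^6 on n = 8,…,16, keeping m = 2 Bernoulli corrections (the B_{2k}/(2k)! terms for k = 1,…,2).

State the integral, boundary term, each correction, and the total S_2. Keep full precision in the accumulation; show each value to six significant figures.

S_2 ≈ 4.70753e+07

Integral: ∫_8^16 x^6 dx = 3.80483e+07.
Boundary: ½(f(8) + f(16)) = ½(262144 + 1.67772e+07) = 8.51968e+06.
Integral + boundary = 4.65680e+07.
k=1: B_{2}/(2)! × [f^{(1)}(16) − f^{(1)}(8)] = 1/12 × (6.29146e+06 − 196608) = 507904.
Running total after k=1: 4.70759e+07.
k=2: B_{4}/(4)! × [f^{(3)}(16) − f^{(3)}(8)] = −1/720 × (491520 − 61440.0) = -597.333.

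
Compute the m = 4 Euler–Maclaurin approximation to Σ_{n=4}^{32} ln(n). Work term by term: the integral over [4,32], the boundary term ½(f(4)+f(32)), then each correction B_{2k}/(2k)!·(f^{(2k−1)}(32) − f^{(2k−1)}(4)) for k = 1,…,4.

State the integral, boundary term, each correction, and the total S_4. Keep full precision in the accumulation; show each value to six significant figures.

∫_4^32 ln(x) dx evaluates to 77.3584.
Endpoint term: (f(4) + f(32))/2 = (1.38629 + 3.46574)/2 = 2.42602.
Integral + boundary = 79.7844.
Correction k=1: B_{2}/2! · (f^{(1)}(32) − f^{(1)}(4)) = 1/12 · (0.0312500 − 0.250000) = -0.0182292.
After k=1: 79.7662.
Correction k=2: B_{4}/4! · (f^{(3)}(32) − f^{(3)}(4)) = −1/720 · (6.10352e-05 − 0.0312500) = 4.33180e-05.
After k=2: 79.7662.
Correction k=3: B_{6}/6! · (f^{(5)}(32) − f^{(5)}(4)) = 1/30240 · (7.15256e-07 − 0.0234375) = -7.75026e-07.
After k=3: 79.7662.
Correction k=4: B_{8}/8! · (f^{(7)}(32) − f^{(7)}(4)) = −1/1209600 · (2.09548e-08 − 0.0439453) = 3.63304e-08.

S_4 ≈ 79.7662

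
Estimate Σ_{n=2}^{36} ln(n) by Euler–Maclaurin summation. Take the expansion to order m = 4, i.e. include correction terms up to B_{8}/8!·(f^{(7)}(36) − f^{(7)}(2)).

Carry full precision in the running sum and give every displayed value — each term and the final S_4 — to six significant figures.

Integral: ∫_2^36 ln(x) dx = 93.6204.
Boundary: ½(f(2) + f(36)) = ½(0.693147 + 3.58352) = 2.13833.
Integral + boundary = 95.7587.
Correction k=1: B_{2}/2! · (f^{(1)}(36) − f^{(1)}(2)) = 1/12 · (0.0277778 − 0.500000) = -0.0393519.
Running total after k=1: 95.7194.
Correction k=2: B_{4}/4! · (f^{(3)}(36) − f^{(3)}(2)) = −1/720 · (4.28669e-05 − 0.250000) = 0.000347163.
Running total after k=2: 95.7197.
Correction k=3: B_{6}/6! · (f^{(5)}(36) − f^{(5)}(2)) = 1/30240 · (3.96916e-07 − 0.750000) = -2.48016e-05.
Running total after k=3: 95.7197.
Correction k=4: B_{8}/8! · (f^{(7)}(36) − f^{(7)}(2)) = −1/1209600 · (9.18787e-09 − 5.62500) = 4.65030e-06.

S_4 ≈ 95.7197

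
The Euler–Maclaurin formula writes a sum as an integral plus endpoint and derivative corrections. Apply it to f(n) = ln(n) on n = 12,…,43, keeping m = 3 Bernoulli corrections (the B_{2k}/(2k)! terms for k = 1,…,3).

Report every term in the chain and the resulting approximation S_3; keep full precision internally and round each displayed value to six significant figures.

S_3 ≈ 104.031

The integral term ∫_12^43 ln(x) dx = 100.913.
½[f(12) + f(43)] = ½[2.48491 + 3.76120] = 3.12305.
So far: 104.036.
Correction k=1: B_{2}/2! · (f^{(1)}(43) − f^{(1)}(12)) = 1/12 · (0.0232558 − 0.0833333) = -0.00500646.
Running total after k=1: 104.031.
Correction k=2: B_{4}/4! · (f^{(3)}(43) − f^{(3)}(12)) = −1/720 · (2.51550e-05 − 0.00115741) = 1.57257e-06.
Running total after k=2: 104.031.
Correction k=3: B_{6}/6! · (f^{(5)}(43) − f^{(5)}(12)) = 1/30240 · (1.63256e-07 − 9.64506e-05) = -3.18411e-09.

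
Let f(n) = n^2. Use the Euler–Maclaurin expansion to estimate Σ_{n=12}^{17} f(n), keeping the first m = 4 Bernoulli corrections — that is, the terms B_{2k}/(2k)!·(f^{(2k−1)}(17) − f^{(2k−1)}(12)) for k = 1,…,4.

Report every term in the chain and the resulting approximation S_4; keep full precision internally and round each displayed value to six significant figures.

∫_12^17 x^2 dx evaluates to 1061.67.
Boundary: ½(f(12) + f(17)) = ½(144.000 + 289.000) = 216.500.
Integral + boundary = 1278.17.
Order-1 term: 1/12 · (34.0000 − 24.0000) = 0.833333.
Partial sum through k=1: 1279.00.
Order-2 term: −1/720 · (0.00000 − 0.00000) = 0.00000.
Partial sum through k=2: 1279.00.
Order-3 term: 1/30240 · (0.00000 − 0.00000) = 0.00000.
Partial sum through k=3: 1279.00.
Order-4 term: −1/1209600 · (0.00000 − 0.00000) = 0.00000.

S_4 ≈ 1279.00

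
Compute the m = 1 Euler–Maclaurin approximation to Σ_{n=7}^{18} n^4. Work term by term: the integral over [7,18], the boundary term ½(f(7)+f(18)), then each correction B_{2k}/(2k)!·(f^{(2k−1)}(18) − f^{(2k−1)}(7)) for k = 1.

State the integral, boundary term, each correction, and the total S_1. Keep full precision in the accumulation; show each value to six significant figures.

S_1 ≈ 430070

The integral term ∫_7^18 x^4 dx = 374552.
Endpoint term: (f(7) + f(18))/2 = (2401.00 + 104976)/2 = 53688.5.
So far: 428241.
Order-1 term: 1/12 · (23328.0 − 1372.00) = 1829.67.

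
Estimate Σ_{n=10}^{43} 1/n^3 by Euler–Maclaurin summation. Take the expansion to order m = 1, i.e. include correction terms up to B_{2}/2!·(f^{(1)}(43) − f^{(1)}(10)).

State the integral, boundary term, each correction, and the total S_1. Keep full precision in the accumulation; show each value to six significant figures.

S_1 ≈ 0.00526080

The integral term ∫_10^43 1/x^3 dx = 0.00472958.
Boundary: ½(f(10) + f(43)) = ½(0.00100000 + 1.25775e-05) = 0.000506289.
Integral + boundary = 0.00523587.
Order-1 term: 1/12 · (-8.77501e-07 − (-0.000300000)) = 2.49269e-05.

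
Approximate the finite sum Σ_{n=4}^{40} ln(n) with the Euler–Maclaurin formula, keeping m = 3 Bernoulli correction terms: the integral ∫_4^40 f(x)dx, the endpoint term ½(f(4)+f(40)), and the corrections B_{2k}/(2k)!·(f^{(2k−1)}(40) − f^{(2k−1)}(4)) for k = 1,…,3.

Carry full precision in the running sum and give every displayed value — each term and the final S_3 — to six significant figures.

∫_4^40 ln(x) dx evaluates to 106.010.
Boundary: ½(f(4) + f(40)) = ½(1.38629 + 3.68888) = 2.53759.
Running total after boundary: 108.548.
Correction k=1: B_{2}/2! · (f^{(1)}(40) − f^{(1)}(4)) = 1/12 · (0.0250000 − 0.250000) = -0.0187500.
Partial sum through k=1: 108.529.
Correction k=2: B_{4}/4! · (f^{(3)}(40) − f^{(3)}(4)) = −1/720 · (3.12500e-05 − 0.0312500) = 4.33594e-05.
Partial sum through k=2: 108.529.
Correction k=3: B_{6}/6! · (f^{(5)}(40) − f^{(5)}(4)) = 1/30240 · (2.34375e-07 − 0.0234375) = -7.75042e-07.

S_3 ≈ 108.529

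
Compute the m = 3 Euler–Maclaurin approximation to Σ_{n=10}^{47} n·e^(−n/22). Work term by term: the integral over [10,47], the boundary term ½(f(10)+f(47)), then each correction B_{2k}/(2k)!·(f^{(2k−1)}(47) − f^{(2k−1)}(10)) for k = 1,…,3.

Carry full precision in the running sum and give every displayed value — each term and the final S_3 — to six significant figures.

The integral term ∫_10^47 x·e^(−x/22) dx = 267.604.
Endpoint term: (f(10) + f(47))/2 = (6.34736 + 5.54992)/2 = 5.94864.
Running total after boundary: 273.552.
Correction k=1: B_{2}/2! · (f^{(1)}(47) − f^{(1)}(10)) = 1/12 · (-0.134186 − 0.346220) = -0.0400338.
Partial sum through k=1: 273.512.
Correction k=2: B_{4}/4! · (f^{(3)}(47) − f^{(3)}(10)) = −1/720 · (0.000210705 − 0.00333821) = 4.34375e-06.
Partial sum through k=2: 273.512.
Correction k=3: B_{6}/6! · (f^{(5)}(47) − f^{(5)}(10)) = 1/30240 · (1.44350e-06 − 1.23163e-05) = -3.59550e-10.

S_3 ≈ 273.512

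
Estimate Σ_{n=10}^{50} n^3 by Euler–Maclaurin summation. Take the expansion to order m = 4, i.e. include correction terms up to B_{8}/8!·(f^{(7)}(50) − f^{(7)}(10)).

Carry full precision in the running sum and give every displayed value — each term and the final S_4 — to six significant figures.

The integral term ∫_10^50 x^3 dx = 1.56000e+06.
Boundary: ½(f(10) + f(50)) = ½(1000.00 + 125000) = 63000.0.
Running total after boundary: 1.62300e+06.
Correction k=1: B_{2}/2! · (f^{(1)}(50) − f^{(1)}(10)) = 1/12 · (7500.00 − 300.000) = 600.000.
Running total after k=1: 1.62360e+06.
Correction k=2: B_{4}/4! · (f^{(3)}(50) − f^{(3)}(10)) = −1/720 · (6.00000 − 6.00000) = 0.00000.
Running total after k=2: 1.62360e+06.
Correction k=3: B_{6}/6! · (f^{(5)}(50) − f^{(5)}(10)) = 1/30240 · (0.00000 − 0.00000) = 0.00000.
Running total after k=3: 1.62360e+06.
Correction k=4: B_{8}/8! · (f^{(7)}(50) − f^{(7)}(10)) = −1/1209600 · (0.00000 − 0.00000) = 0.00000.

S_4 ≈ 1.62360e+06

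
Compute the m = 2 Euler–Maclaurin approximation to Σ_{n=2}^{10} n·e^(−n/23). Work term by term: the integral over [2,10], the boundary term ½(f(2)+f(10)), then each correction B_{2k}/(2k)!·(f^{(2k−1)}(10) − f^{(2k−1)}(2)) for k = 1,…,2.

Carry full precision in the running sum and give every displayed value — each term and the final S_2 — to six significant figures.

Integral: ∫_2^10 x·e^(−x/23) dx = 35.7316.
Boundary: ½(f(2) + f(10)) = ½(1.83343 + 6.47405) = 4.15374.
Integral + boundary = 39.8853.
Correction k=1: B_{2}/2! · (f^{(1)}(10) − f^{(1)}(2)) = 1/12 · (0.365925 − 0.837002) = -0.0392565.
Running total after k=1: 39.8460.
Correction k=2: B_{4}/4! · (f^{(3)}(10) − f^{(3)}(2)) = −1/720 · (0.00313939 − 0.00504808) = 2.65097e-06.

S_2 ≈ 39.8460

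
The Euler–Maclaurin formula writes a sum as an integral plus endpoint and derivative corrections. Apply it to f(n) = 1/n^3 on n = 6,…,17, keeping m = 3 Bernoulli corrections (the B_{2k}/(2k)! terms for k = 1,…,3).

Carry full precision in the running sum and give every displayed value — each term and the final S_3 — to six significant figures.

Integral: ∫_6^17 1/x^3 dx = 0.0121588.
½[f(6) + f(17)] = ½[0.00462963 + 0.000203542] = 0.00241659.
Running total after boundary: 0.0145754.
k=1: B_{2}/(2)! × [f^{(1)}(17) − f^{(1)}(6)] = 1/12 × (-3.59191e-05 − (-0.00231481)) = 0.000189908.
Partial sum through k=1: 0.0147653.
k=2: B_{4}/(4)! × [f^{(3)}(17) − f^{(3)}(6)] = −1/720 × (-2.48575e-06 − (-0.00128601)) = -1.78267e-06.
Partial sum through k=2: 0.0147635.
k=3: B_{6}/(6)! × [f^{(5)}(17) − f^{(5)}(6)] = 1/30240 × (-3.61251e-07 − (-0.00150034)) = 4.96026e-08.

S_3 ≈ 0.0147635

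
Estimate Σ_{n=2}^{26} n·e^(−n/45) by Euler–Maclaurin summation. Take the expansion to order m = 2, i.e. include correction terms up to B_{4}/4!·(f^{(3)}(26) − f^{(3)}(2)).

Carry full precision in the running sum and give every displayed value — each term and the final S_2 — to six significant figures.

The integral term ∫_2^26 x·e^(−x/45) dx = 230.203.
Endpoint term: (f(2) + f(26))/2 = (1.91306 + 14.5897)/2 = 8.25140.
Running total after boundary: 238.455.
Order-1 term: 1/12 · (0.236927 − 0.914016) = -0.0564241.
After k=1: 238.398.
Order-2 term: −1/720 · (0.000671217 − 0.00139609) = 1.00676e-06.

S_2 ≈ 238.398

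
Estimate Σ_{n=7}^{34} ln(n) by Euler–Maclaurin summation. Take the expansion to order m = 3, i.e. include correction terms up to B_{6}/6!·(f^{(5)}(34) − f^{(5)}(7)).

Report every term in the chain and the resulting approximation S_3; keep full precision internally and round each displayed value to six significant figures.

S_3 ≈ 82.0016

Integral: ∫_7^34 ln(x) dx = 79.2749.
½[f(7) + f(34)] = ½[1.94591 + 3.52636] = 2.73614.
Running total after boundary: 82.0110.
Correction k=1: B_{2}/2! · (f^{(1)}(34) − f^{(1)}(7)) = 1/12 · (0.0294118 − 0.142857) = -0.00945378.
Running total after k=1: 82.0016.
Correction k=2: B_{4}/4! · (f^{(3)}(34) − f^{(3)}(7)) = −1/720 · (5.08854e-05 − 0.00583090) = 8.02780e-06.
Running total after k=2: 82.0016.
Correction k=3: B_{6}/6! · (f^{(5)}(34) − f^{(5)}(7)) = 1/30240 · (5.28222e-07 − 0.00142798) = -4.72040e-08.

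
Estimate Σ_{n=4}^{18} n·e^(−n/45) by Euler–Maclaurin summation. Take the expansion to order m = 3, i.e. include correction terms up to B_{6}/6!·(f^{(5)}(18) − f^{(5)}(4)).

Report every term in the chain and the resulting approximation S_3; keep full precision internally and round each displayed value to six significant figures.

S_3 ≈ 124.928

The integral term ∫_4^18 x·e^(−x/45) dx = 117.101.
Endpoint term: (f(4) + f(18))/2 = (3.65979 + 12.0658)/2 = 7.86277.
Integral + boundary = 124.964.
k=1: B_{2}/(2)! × [f^{(1)}(18) − f^{(1)}(4)] = 1/12 × (0.402192 − 0.833619) = -0.0359522.
Running total after k=1: 124.928.
k=2: B_{4}/(4)! × [f^{(3)}(18) − f^{(3)}(4)] = −1/720 × (0.000860658 − 0.00131532) = 6.31468e-07.
Running total after k=2: 124.928.
k=3: B_{6}/(6)! × [f^{(5)}(18) − f^{(5)}(4)] = 1/30240 × (7.51952e-07 − 1.09579e-06) = -1.13702e-11.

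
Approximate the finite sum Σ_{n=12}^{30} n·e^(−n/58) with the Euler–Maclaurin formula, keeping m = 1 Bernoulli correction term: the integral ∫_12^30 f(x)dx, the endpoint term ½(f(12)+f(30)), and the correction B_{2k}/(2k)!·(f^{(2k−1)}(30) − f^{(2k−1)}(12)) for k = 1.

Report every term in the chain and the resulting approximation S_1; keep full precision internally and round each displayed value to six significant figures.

The integral term ∫_12^30 x·e^(−x/58) dx = 258.386.
Boundary: ½(f(12) + f(30)) = ½(9.75725 + 17.8849) = 13.8211.
Integral + boundary = 272.207.
Order-1 term: 1/12 · (0.287803 − 0.644875) = -0.0297561.

S_1 ≈ 272.177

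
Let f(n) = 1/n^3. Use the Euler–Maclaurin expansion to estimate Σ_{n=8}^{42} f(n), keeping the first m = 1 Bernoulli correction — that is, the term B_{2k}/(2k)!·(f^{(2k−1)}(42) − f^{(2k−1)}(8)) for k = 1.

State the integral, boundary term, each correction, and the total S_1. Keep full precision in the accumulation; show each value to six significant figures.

Integral: ∫_8^42 1/x^3 dx = 0.00752905.
Boundary: ½(f(8) + f(42)) = ½(0.00195312 + 1.34975e-05) = 0.000983311.
So far: 0.00851236.
k=1: B_{2}/(2)! × [f^{(1)}(42) − f^{(1)}(8)] = 1/12 × (-9.64104e-07 − (-0.000732422)) = 6.09548e-05.

S_1 ≈ 0.00857332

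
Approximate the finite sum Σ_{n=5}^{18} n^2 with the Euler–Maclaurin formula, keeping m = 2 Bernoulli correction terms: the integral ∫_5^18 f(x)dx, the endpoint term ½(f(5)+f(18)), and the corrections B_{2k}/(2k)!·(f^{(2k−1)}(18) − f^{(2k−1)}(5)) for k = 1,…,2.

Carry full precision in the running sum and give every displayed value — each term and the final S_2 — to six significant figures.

S_2 ≈ 2079.00

The integral term ∫_5^18 x^2 dx = 1902.33.
Endpoint term: (f(5) + f(18))/2 = (25.0000 + 324.000)/2 = 174.500.
Running total after boundary: 2076.83.
k=1: B_{2}/(2)! × [f^{(1)}(18) − f^{(1)}(5)] = 1/12 × (36.0000 − 10.0000) = 2.16667.
Partial sum through k=1: 2079.00.
k=2: B_{4}/(4)! × [f^{(3)}(18) − f^{(3)}(5)] = −1/720 × (0.00000 − 0.00000) = 0.00000.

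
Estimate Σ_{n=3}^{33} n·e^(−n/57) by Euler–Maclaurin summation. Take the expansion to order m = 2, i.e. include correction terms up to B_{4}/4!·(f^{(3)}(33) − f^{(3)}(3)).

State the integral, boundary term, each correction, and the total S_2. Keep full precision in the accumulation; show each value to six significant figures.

S_2 ≈ 379.967

Integral: ∫_3^33 x·e^(−x/57) dx = 369.351.
Endpoint term: (f(3) + f(33))/2 = (2.84619 + 18.4961)/2 = 10.6711.
So far: 380.022.
k=1: B_{2}/(2)! × [f^{(1)}(33) − f^{(1)}(3)] = 1/12 × (0.235995 − 0.898796) = -0.0552334.
Running total after k=1: 379.967.
k=2: B_{4}/(4)! × [f^{(3)}(33) − f^{(3)}(3)] = −1/720 × (0.000417658 − 0.000860651) = 6.15268e-07.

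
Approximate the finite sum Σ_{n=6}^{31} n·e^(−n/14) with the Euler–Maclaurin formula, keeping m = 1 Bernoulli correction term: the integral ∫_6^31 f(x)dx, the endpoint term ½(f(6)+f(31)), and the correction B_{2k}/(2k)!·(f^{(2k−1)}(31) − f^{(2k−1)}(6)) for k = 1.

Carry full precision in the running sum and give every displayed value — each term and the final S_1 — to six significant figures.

Integral: ∫_6^31 x·e^(−x/14) dx = 113.587.
½[f(6) + f(31)] = ½[3.90863 + 3.38618] = 3.64741.
Integral + boundary = 117.234.
Order-1 term: 1/12 · (-0.132638 − 0.372251) = -0.0420741.

S_1 ≈ 117.192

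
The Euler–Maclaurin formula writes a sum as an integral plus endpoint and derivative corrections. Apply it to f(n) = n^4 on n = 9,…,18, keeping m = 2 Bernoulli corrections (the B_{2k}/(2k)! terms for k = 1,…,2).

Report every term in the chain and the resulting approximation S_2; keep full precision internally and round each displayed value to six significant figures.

The integral term ∫_9^18 x^4 dx = 366104.
Endpoint term: (f(9) + f(18))/2 = (6561.00 + 104976)/2 = 55768.5.
Running total after boundary: 421872.
Order-1 term: 1/12 · (23328.0 − 2916.00) = 1701.00.
Running total after k=1: 423573.
Order-2 term: −1/720 · (432.000 − 216.000) = -0.300000.

S_2 ≈ 423573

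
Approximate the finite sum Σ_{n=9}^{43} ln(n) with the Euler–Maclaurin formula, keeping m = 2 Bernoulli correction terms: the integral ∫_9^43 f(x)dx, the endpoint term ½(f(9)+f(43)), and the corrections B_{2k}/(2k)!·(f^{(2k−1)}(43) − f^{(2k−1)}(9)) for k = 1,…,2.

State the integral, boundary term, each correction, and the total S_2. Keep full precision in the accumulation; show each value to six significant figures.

S_2 ≈ 110.928

Integral: ∫_9^43 ln(x) dx = 107.957.
Boundary: ½(f(9) + f(43)) = ½(2.19722 + 3.76120) = 2.97921.
Integral + boundary = 110.936.
Correction k=1: B_{2}/2! · (f^{(1)}(43) − f^{(1)}(9)) = 1/12 · (0.0232558 − 0.111111) = -0.00732127.
After k=1: 110.928.
Correction k=2: B_{4}/4! · (f^{(3)}(43) − f^{(3)}(9)) = −1/720 · (2.51550e-05 − 0.00274348) = 3.77546e-06.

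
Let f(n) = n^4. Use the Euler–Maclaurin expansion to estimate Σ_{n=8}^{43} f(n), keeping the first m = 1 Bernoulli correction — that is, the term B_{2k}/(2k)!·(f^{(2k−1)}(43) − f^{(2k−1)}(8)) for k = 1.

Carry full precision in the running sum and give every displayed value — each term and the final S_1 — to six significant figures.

∫_8^43 x^4 dx evaluates to 2.93951e+07.
Endpoint term: (f(8) + f(43))/2 = (4096.00 + 3.41880e+06)/2 = 1.71145e+06.
Running total after boundary: 3.11066e+07.
k=1: B_{2}/(2)! × [f^{(1)}(43) − f^{(1)}(8)] = 1/12 × (318028 − 2048.00) = 26331.7.

S_1 ≈ 3.11329e+07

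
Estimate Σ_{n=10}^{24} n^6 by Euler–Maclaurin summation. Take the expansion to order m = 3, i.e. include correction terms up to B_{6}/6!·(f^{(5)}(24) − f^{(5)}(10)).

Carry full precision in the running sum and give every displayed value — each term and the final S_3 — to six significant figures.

S_3 ≈ 7.53762e+08

The integral term ∫_10^24 x^6 dx = 6.53782e+08.
½[f(10) + f(24)] = ½[1.00000e+06 + 1.91103e+08] = 9.60515e+07.
Integral + boundary = 7.49833e+08.
k=1: B_{2}/(2)! × [f^{(1)}(24) − f^{(1)}(10)] = 1/12 × (4.77757e+07 − 600000) = 3.93131e+06.
Running total after k=1: 7.53764e+08.
k=2: B_{4}/(4)! × [f^{(3)}(24) − f^{(3)}(10)] = −1/720 × (1.65888e+06 − 120000) = -2137.33.
Running total after k=2: 7.53762e+08.
k=3: B_{6}/(6)! × [f^{(5)}(24) − f^{(5)}(10)] = 1/30240 × (17280.0 − 7200.00) = 0.333333.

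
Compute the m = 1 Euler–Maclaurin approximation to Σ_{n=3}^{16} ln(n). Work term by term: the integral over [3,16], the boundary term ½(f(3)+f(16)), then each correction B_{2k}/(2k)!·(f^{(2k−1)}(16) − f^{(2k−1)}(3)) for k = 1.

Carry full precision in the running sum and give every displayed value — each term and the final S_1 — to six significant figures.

∫_3^16 ln(x) dx evaluates to 28.0656.
Boundary: ½(f(3) + f(16)) = ½(1.09861 + 2.77259) = 1.93560.
Running total after boundary: 30.0012.
k=1: B_{2}/(2)! × [f^{(1)}(16) − f^{(1)}(3)] = 1/12 × (0.0625000 − 0.333333) = -0.0225694.

S_1 ≈ 29.9786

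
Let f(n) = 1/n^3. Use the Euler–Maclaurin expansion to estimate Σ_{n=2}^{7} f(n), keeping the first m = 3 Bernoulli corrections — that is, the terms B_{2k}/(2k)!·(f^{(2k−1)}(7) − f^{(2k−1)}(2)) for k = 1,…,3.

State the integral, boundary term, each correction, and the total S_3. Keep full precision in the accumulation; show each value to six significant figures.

S_3 ≈ 0.193299

Integral: ∫_2^7 1/x^3 dx = 0.114796.
Endpoint term: (f(2) + f(7))/2 = (0.125000 + 0.00291545)/2 = 0.0639577.
Integral + boundary = 0.178754.
Correction k=1: B_{2}/2! · (f^{(1)}(7) − f^{(1)}(2)) = 1/12 · (-0.00124948 − (-0.187500)) = 0.0155209.
After k=1: 0.194275.
Correction k=2: B_{4}/4! · (f^{(3)}(7) − f^{(3)}(2)) = −1/720 · (-0.000509992 − (-0.937500)) = -0.00130138.
After k=2: 0.192973.
Correction k=3: B_{6}/6! · (f^{(5)}(7) − f^{(5)}(2)) = 1/30240 · (-0.000437136 − (-9.84375)) = 0.000325506.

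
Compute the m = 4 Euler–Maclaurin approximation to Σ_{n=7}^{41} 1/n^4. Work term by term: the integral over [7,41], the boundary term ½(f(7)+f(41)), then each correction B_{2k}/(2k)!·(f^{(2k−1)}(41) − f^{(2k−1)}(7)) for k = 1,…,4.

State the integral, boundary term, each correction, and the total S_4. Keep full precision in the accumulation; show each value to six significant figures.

S_4 ≈ 0.00119504

Integral: ∫_7^41 1/x^4 dx = 0.000966981.
Boundary: ½(f(7) + f(41)) = ½(0.000416493 + 3.53887e-07) = 0.000208424.
So far: 0.00117540.
k=1: B_{2}/(2)! × [f^{(1)}(41) − f^{(1)}(7)] = 1/12 × (-3.45256e-08 − (-0.000237996)) = 1.98301e-05.
Partial sum through k=1: 0.00119523.
k=2: B_{4}/(4)! × [f^{(3)}(41) − f^{(3)}(7)] = −1/720 × (-6.16161e-10 − (-0.000145712)) = -2.02377e-07.
Partial sum through k=2: 0.00119503.
k=3: B_{6}/(6)! × [f^{(5)}(41) − f^{(5)}(7)] = 1/30240 × (-2.05265e-11 − (-0.000166528)) = 5.50687e-09.
Partial sum through k=3: 0.00119504.
k=4: B_{8}/(8)! × [f^{(7)}(41) − f^{(7)}(7)] = −1/1209600 × (-1.09898e-12 − (-0.000305868)) = -2.52867e-10.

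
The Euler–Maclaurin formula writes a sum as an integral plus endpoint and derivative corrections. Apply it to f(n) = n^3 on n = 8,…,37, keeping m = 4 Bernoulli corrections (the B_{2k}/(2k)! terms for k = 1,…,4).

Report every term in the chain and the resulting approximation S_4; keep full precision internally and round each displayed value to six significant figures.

Integral: ∫_8^37 x^3 dx = 467516.
Boundary: ½(f(8) + f(37)) = ½(512.000 + 50653.0) = 25582.5.
So far: 493099.
Order-1 term: 1/12 · (4107.00 − 192.000) = 326.250.
After k=1: 493425.
Order-2 term: −1/720 · (6.00000 − 6.00000) = 0.00000.
After k=2: 493425.
Order-3 term: 1/30240 · (0.00000 − 0.00000) = 0.00000.
After k=3: 493425.
Order-4 term: −1/1209600 · (0.00000 − 0.00000) = 0.00000.

S_4 ≈ 493425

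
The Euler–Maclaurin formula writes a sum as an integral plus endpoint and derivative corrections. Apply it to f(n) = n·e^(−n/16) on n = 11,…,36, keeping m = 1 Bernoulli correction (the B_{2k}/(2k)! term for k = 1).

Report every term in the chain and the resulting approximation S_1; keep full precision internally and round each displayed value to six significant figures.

∫_11^36 x·e^(−x/16) dx evaluates to 129.531.
Endpoint term: (f(11) + f(36))/2 = (5.53115 + 3.79437)/2 = 4.66276.
So far: 134.194.
k=1: B_{2}/(2)! × [f^{(1)}(36) − f^{(1)}(11)] = 1/12 × (-0.131749 − 0.157135) = -0.0240737.

S_1 ≈ 134.170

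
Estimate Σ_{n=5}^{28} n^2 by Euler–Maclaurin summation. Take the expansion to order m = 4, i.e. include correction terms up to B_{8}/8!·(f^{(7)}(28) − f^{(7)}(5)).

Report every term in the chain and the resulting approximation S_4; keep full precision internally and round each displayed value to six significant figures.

S_4 ≈ 7684.00

The integral term ∫_5^28 x^2 dx = 7275.67.
Endpoint term: (f(5) + f(28))/2 = (25.0000 + 784.000)/2 = 404.500.
Integral + boundary = 7680.17.
Order-1 term: 1/12 · (56.0000 − 10.0000) = 3.83333.
Running total after k=1: 7684.00.
Order-2 term: −1/720 · (0.00000 − 0.00000) = 0.00000.
Running total after k=2: 7684.00.
Order-3 term: 1/30240 · (0.00000 − 0.00000) = 0.00000.
Running total after k=3: 7684.00.
Order-4 term: −1/1209600 · (0.00000 − 0.00000) = 0.00000.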